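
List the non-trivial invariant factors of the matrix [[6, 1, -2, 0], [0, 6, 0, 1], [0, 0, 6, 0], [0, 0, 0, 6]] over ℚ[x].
x - 6, (x - 6)^3

The Jordan structure of A has elementary divisors (x - 6)^3, (x - 6). Arranging the block sizes at each eigenvalue in decreasing order and taking row products gives the invariant factors.

Invariant factors (smallest first, each dividing the next): x - 6, (x - 6)^3.

Check: the last factor (x - 6)^3 is the minimal polynomial, and the product (x - 6)^4 is the characteristic polynomial.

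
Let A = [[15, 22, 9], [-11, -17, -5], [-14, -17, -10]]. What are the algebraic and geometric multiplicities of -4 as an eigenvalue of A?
algebraic multiplicity 3, geometric multiplicity 1

The characteristic polynomial is (x + 4)^3, so the factor x + 4 appears with exponent 3: the algebraic multiplicity is 3.

rank(A + 4I) = 2, so the eigenspace has dimension 3 - 2 = 1: the geometric multiplicity is 1.

Since 1 < 3, A is not diagonalizable.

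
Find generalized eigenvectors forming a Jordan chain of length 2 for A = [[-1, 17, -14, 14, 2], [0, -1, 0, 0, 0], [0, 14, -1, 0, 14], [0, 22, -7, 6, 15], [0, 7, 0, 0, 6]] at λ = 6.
v_1 = [[2, 0, 2, 3, 1]]^T, v_2 = [[2, 0, 0, 1, 0]]^T

We seek v_1 ∈ ker((A - 6I)^2) \ ker(A - 6I), then set v_{i+1} = (A - 6I) v_i.

One such chain is v_1 = [[2, 0, 2, 3, 1]]^T, v_2 = [[2, 0, 0, 1, 0]]^T. Check: (A - 6I) v_2 = [[0, 0, 0, 0, 0]]^T = 0.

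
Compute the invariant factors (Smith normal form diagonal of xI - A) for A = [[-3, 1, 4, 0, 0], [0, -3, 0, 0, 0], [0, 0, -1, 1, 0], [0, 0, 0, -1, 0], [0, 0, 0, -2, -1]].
x + 1, (x + 1)^2(x + 3)^2

The Jordan structure of A has elementary divisors (x + 3)^2, (x + 1)^2, (x + 1). Arranging the block sizes at each eigenvalue in decreasing order and taking row products gives the invariant factors.

Invariant factors (smallest first, each dividing the next): x + 1, (x + 1)^2(x + 3)^2.

Check: the last factor (x + 1)^2(x + 3)^2 is the minimal polynomial, and the product (x + 1)^3(x + 3)^2 is the characteristic polynomial.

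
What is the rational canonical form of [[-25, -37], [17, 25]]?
R = [[0, -4], [1, 0]]

The invariant factors of A (the non-unit diagonal entries of the Smith normal form of xI - A over ℚ[x]) are x^2 + 4, each dividing the next. The characteristic polynomial is their product, x^2 + 4.

The rational canonical form is the block-diagonal matrix of companion matrices C(f_i):
R = [[0, -4], [1, 0]].

Note the characteristic polynomial does not split into linear factors over ℚ, so A has no Jordan form over ℚ; the rational canonical form exists over any field.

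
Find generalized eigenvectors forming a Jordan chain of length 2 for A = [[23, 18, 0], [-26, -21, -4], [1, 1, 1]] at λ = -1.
v_1 = [[-2, 3, 0]]^T, v_2 = [[6, -8, 1]]^T

We seek v_1 ∈ ker((A + I)^2) \ ker(A + I), then set v_{i+1} = (A + I) v_i.

One such chain is v_1 = [[-2, 3, 0]]^T, v_2 = [[6, -8, 1]]^T. Check: (A + I) v_2 = [[0, 0, 0]]^T = 0.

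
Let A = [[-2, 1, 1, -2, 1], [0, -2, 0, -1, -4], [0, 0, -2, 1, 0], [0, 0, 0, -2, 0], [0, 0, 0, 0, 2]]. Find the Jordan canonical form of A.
J = [[-2, 1, 0, 0, 0], [0, -2, 0, 0, 0], [0, 0, -2, 1, 0], [0, 0, 0, -2, 0], [0, 0, 0, 0, 2]]

The characteristic polynomial is det(xI - A) = (x - 2)(x + 2)^4, so the eigenvalues are -2 (algebraic multiplicity 4), 2 (algebraic multiplicity 1).

For λ = -2: rank(A + 2I) = 3, rank((A + 2I)^2) = 1. The eigenspace has dimension 5 - 3 = 2, so there are 2 Jordan blocks; the rank sequence gives block sizes [2, 2].

For λ = 2: algebraic multiplicity 1 gives one 1×1 block.

Assembling the blocks gives the Jordan form J above.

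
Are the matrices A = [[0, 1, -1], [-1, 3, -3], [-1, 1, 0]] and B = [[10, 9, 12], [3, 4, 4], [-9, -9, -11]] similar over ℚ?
Both have characteristic polynomial (x - 1)^3, but the minimal polynomial of A is (x - 1)^3 while the minimal polynomial of B is (x - 1)^2. The minimal polynomial is a similarity invariant, so A and B are not similar.

No.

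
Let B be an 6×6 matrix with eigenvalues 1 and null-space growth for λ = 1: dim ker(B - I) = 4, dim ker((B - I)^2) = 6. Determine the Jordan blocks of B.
λ = 1: successive nullity increments [4, 2] count blocks of size ≥ k; block sizes are [2, 2, 1, 1].

Jordan blocks: (1, 2), (1, 2), (1, 1), (1, 1)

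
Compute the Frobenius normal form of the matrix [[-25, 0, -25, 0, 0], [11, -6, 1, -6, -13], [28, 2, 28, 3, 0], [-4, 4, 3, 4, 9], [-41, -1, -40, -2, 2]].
R = [[0, 0, 0, 0, -25], [1, 0, 0, 0, -45], [0, 1, 0, 0, -14], [0, 0, 1, 0, 10], [0, 0, 0, 1, 3]]

The invariant factors of A (the non-unit diagonal entries of the Smith normal form of xI - A over ℚ[x]) are (x + 1)(x^2 - 2x - 5)^2, each dividing the next. The characteristic polynomial is their product, (x + 1)(x^2 - 2x - 5)^2.

The rational canonical form is the block-diagonal matrix of companion matrices C(f_i):
R = [[0, 0, 0, 0, -25], [1, 0, 0, 0, -45], [0, 1, 0, 0, -14], [0, 0, 1, 0, 10], [0, 0, 0, 1, 3]].

Note the characteristic polynomial does not split into linear factors over ℚ, so A has no Jordan form over ℚ; the rational canonical form exists over any field.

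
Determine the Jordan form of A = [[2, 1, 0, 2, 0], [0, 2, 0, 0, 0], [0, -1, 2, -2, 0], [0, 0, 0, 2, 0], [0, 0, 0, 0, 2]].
J = [[2, 1, 0, 0, 0], [0, 2, 0, 0, 0], [0, 0, 2, 0, 0], [0, 0, 0, 2, 0], [0, 0, 0, 0, 2]]

The characteristic polynomial is det(xI - A) = (x - 2)^5, so the eigenvalues are 2 (algebraic multiplicity 5).

For λ = 2: rank(A - 2I) = 1, rank((A - 2I)^2) = 0. The eigenspace has dimension 5 - 1 = 4, so there are 4 Jordan blocks; the rank sequence gives block sizes [2, 1, 1, 1].

Assembling the blocks gives the Jordan form J above.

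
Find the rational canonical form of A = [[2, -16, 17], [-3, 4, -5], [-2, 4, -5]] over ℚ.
The invariant factors of A (the non-unit diagonal entries of the Smith normal form of xI - A over ℚ[x]) are (x + 3)(x^2 - 4x - 4), each dividing the next. The characteristic polynomial is their product, (x + 3)(x^2 - 4x - 4).

The rational canonical form is the block-diagonal matrix of companion matrices C(f_i):
R = [[0, 0, 12], [1, 0, 16], [0, 1, 1]].

Note the characteristic polynomial does not split into linear factors over ℚ, so A has no Jordan form over ℚ; the rational canonical form exists over any field.

R = [[0, 0, 12], [1, 0, 16], [0, 1, 1]]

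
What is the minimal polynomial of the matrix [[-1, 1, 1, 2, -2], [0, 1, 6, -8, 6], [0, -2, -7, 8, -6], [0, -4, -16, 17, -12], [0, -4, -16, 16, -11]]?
m_A(x) = (x - 1)(x + 1)^2

The characteristic polynomial factors as (x - 1)^2(x + 1)^3. The minimal polynomial is ∏(x - λ)^{k_λ} where k_λ is the size of the largest Jordan block at λ.

For λ = -1: rank(A + I) = 3, and the largest Jordan block has size 2 (the smallest k with rank((A + I)^k) = rank((A + I)^(k+1))).
For λ = 1: rank(A - I) = 3, and the largest Jordan block has size 1 (the smallest k with rank((A - I)^k) = rank((A - I)^(k+1))).

So m_A(x) = (x - 1)(x + 1)^2.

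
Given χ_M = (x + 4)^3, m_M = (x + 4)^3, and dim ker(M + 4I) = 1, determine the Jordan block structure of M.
Jordan blocks: (-4, 3)

λ = -4: algebraic multiplicity 3 (exponent in χ_M), largest block size 3 (exponent in m_M), 1 block (geometric multiplicity). This forces block sizes [3].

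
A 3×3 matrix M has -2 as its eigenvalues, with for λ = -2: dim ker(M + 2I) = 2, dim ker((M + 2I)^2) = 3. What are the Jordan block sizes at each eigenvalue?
λ = -2: successive nullity increments [2, 1] count blocks of size ≥ k; block sizes are [2, 1].

Jordan blocks: (-2, 2), (-2, 1)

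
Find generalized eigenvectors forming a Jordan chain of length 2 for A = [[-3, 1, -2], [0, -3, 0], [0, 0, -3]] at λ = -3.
v_1 = [[2, 1, 0]]^T, v_2 = [[1, 0, 0]]^T

We seek v_1 ∈ ker((A + 3I)^2) \ ker(A + 3I), then set v_{i+1} = (A + 3I) v_i.

One such chain is v_1 = [[2, 1, 0]]^T, v_2 = [[1, 0, 0]]^T. Check: (A + 3I) v_2 = [[0, 0, 0]]^T = 0.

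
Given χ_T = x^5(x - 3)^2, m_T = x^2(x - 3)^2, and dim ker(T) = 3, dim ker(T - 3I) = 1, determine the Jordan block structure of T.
Jordan blocks: (0, 2), (0, 2), (0, 1), (3, 2)

λ = 0: algebraic multiplicity 5 (exponent in χ_T), largest block size 2 (exponent in m_T), 3 blocks (geometric multiplicity). These force block sizes [2, 2, 1].
λ = 3: algebraic multiplicity 2 (exponent in χ_T), largest block size 2 (exponent in m_T), 1 block (geometric multiplicity). This forces block sizes [2].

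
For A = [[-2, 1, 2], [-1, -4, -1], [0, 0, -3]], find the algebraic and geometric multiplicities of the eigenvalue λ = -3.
The characteristic polynomial is (x + 3)^3, so the factor x + 3 appears with exponent 3: the algebraic multiplicity is 3.

rank(A + 3I) = 2, so the eigenspace has dimension 3 - 2 = 1: the geometric multiplicity is 1.

Since 1 < 3, A is not diagonalizable.

algebraic multiplicity 3, geometric multiplicity 1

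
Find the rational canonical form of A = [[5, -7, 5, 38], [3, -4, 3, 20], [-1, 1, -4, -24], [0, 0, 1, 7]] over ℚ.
R = [[0, 0, 0, -1], [1, 0, 0, -4], [0, 1, 0, -2], [0, 0, 1, 4]]

The invariant factors of A (the non-unit diagonal entries of the Smith normal form of xI - A over ℚ[x]) are (x^2 - 2x - 1)^2, each dividing the next. The characteristic polynomial is their product, (x^2 - 2x - 1)^2.

The rational canonical form is the block-diagonal matrix of companion matrices C(f_i):
R = [[0, 0, 0, -1], [1, 0, 0, -4], [0, 1, 0, -2], [0, 0, 1, 4]].

Note the characteristic polynomial does not split into linear factors over ℚ, so A has no Jordan form over ℚ; the rational canonical form exists over any field.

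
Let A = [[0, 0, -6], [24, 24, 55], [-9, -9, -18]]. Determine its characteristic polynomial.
xI - A = [[x, 0, 6], [-24, x - 24, -55], [9, 9, x + 18]].

Expanding det(xI - A) along the first row:
det(xI - A) = + (x)·det([[x - 24, -55], [9, x + 18]]) - (0)·det([[-24, -55], [9, x + 18]]) + (6)·det([[-24, x - 24], [9, 9]]).

Evaluating gives χ_A(x) = x^3 - 6x^2 + 9x = x(x - 3)^2.

χ_A(x) = x(x - 3)^2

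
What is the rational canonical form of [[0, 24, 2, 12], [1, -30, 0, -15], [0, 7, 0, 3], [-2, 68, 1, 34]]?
The invariant factors of A (the non-unit diagonal entries of the Smith normal form of xI - A over ℚ[x]) are (x - 4)(x^3 - 3x + 1), each dividing the next. The characteristic polynomial is their product, (x - 4)(x^3 - 3x + 1).

The rational canonical form is the block-diagonal matrix of companion matrices C(f_i):
R = [[0, 0, 0, 4], [1, 0, 0, -13], [0, 1, 0, 3], [0, 0, 1, 4]].

Note the characteristic polynomial does not split into linear factors over ℚ, so A has no Jordan form over ℚ; the rational canonical form exists over any field.

R = [[0, 0, 0, 4], [1, 0, 0, -13], [0, 1, 0, 3], [0, 0, 1, 4]]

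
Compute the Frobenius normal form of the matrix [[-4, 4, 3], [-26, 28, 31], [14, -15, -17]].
The invariant factors of A (the non-unit diagonal entries of the Smith normal form of xI - A over ℚ[x]) are (x - 6)(x^2 - x + 1), each dividing the next. The characteristic polynomial is their product, (x - 6)(x^2 - x + 1).

The rational canonical form is the block-diagonal matrix of companion matrices C(f_i):
R = [[0, 0, 6], [1, 0, -7], [0, 1, 7]].

Note the characteristic polynomial does not split into linear factors over ℚ, so A has no Jordan form over ℚ; the rational canonical form exists over any field.

R = [[0, 0, 6], [1, 0, -7], [0, 1, 7]]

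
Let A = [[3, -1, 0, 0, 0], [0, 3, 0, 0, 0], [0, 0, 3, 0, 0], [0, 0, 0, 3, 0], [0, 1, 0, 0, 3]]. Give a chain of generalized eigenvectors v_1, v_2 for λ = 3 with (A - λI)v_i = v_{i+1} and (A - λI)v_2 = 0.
v_1 = [[1, 1, 0, 0, 0]]^T, v_2 = [[-1, 0, 0, 0, 1]]^T

We seek v_1 ∈ ker((A - 3I)^2) \ ker(A - 3I), then set v_{i+1} = (A - 3I) v_i.

One such chain is v_1 = [[1, 1, 0, 0, 0]]^T, v_2 = [[-1, 0, 0, 0, 1]]^T. Check: (A - 3I) v_2 = [[0, 0, 0, 0, 0]]^T = 0.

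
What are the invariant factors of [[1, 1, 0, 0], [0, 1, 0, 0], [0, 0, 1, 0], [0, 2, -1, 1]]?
(x - 1)^2, (x - 1)^2

The Jordan structure of A has elementary divisors (x - 1)^2, (x - 1)^2. Arranging the block sizes at each eigenvalue in decreasing order and taking row products gives the invariant factors.

Invariant factors (smallest first, each dividing the next): (x - 1)^2, (x - 1)^2.

Check: the last factor (x - 1)^2 is the minimal polynomial, and the product (x - 1)^4 is the characteristic polynomial.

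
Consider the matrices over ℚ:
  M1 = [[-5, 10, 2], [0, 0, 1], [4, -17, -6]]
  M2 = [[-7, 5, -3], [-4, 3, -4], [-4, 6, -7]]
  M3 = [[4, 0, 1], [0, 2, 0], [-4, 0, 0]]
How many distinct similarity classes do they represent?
Characteristic polynomials: χ_{M1} = (x + 3)^2(x + 5), χ_{M2} = (x + 3)^2(x + 5), χ_{M3} = (x - 2)^3.

{M1, M2}: invariant factors (x + 3)^2(x + 5).

{M3}: invariant factors x - 2, (x - 2)^2.

Matrices are similar if and only if their invariant-factor lists agree; the partition into similarity classes is {M1, M2}, {M3}.

2 classes: {M1, M2}, {M3}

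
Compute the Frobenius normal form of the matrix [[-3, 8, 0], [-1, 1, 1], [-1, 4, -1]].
The invariant factors of A (the non-unit diagonal entries of the Smith normal form of xI - A over ℚ[x]) are (x + 1)^3, each dividing the next. The characteristic polynomial is their product, (x + 1)^3.

The rational canonical form is the block-diagonal matrix of companion matrices C(f_i):
R = [[0, 0, -1], [1, 0, -3], [0, 1, -3]].

R = [[0, 0, -1], [1, 0, -3], [0, 1, -3]]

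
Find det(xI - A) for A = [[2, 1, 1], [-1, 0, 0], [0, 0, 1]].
xI - A = [[x - 2, -1, -1], [1, x, 0], [0, 0, x - 1]].

Expanding det(xI - A) along the first row:
det(xI - A) = + (x - 2)·det([[x, 0], [0, x - 1]]) - (-1)·det([[1, 0], [0, x - 1]]) + (-1)·det([[1, x], [0, 0]]).

Evaluating gives χ_A(x) = x^3 - 3x^2 + 3x - 1 = (x - 1)^3.

χ_A(x) = (x - 1)^3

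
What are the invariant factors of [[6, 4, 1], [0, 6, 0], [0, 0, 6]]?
The Jordan structure of A has elementary divisors (x - 6)^2, (x - 6). Arranging the block sizes at each eigenvalue in decreasing order and taking row products gives the invariant factors.

Invariant factors (smallest first, each dividing the next): x - 6, (x - 6)^2.

Check: the last factor (x - 6)^2 is the minimal polynomial, and the product (x - 6)^3 is the characteristic polynomial.

x - 6, (x - 6)^2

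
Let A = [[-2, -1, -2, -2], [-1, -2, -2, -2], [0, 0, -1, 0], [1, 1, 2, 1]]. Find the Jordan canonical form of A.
J = [[-1, 1, 0, 0], [0, -1, 0, 0], [0, 0, -1, 0], [0, 0, 0, -1]]

The characteristic polynomial is det(xI - A) = (x + 1)^4, so the eigenvalues are -1 (algebraic multiplicity 4).

For λ = -1: rank(A + I) = 1, rank((A + I)^2) = 0. The eigenspace has dimension 4 - 1 = 3, so there are 3 Jordan blocks; the rank sequence gives block sizes [2, 1, 1].

Assembling the blocks gives the Jordan form J above.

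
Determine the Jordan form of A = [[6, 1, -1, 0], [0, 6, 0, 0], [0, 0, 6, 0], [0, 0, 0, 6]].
The characteristic polynomial is det(xI - A) = (x - 6)^4, so the eigenvalues are 6 (algebraic multiplicity 4).

For λ = 6: rank(A - 6I) = 1, rank((A - 6I)^2) = 0. The eigenspace has dimension 4 - 1 = 3, so there are 3 Jordan blocks; the rank sequence gives block sizes [2, 1, 1].

Assembling the blocks gives the Jordan form J above.

J = [[6, 1, 0, 0], [0, 6, 0, 0], [0, 0, 6, 0], [0, 0, 0, 6]]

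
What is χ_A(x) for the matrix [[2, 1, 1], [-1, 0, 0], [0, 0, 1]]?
xI - A = [[x - 2, -1, -1], [1, x, 0], [0, 0, x - 1]].

Expanding det(xI - A) along the first row:
det(xI - A) = + (x - 2)·det([[x, 0], [0, x - 1]]) - (-1)·det([[1, 0], [0, x - 1]]) + (-1)·det([[1, x], [0, 0]]).

Evaluating gives χ_A(x) = x^3 - 3x^2 + 3x - 1 = (x - 1)^3.

χ_A(x) = (x - 1)^3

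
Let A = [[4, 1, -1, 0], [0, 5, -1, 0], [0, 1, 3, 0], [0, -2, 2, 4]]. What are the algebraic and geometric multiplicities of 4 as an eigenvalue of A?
The characteristic polynomial is (x - 4)^4, so the factor x - 4 appears with exponent 4: the algebraic multiplicity is 4.

rank(A - 4I) = 1, so the eigenspace has dimension 4 - 1 = 3: the geometric multiplicity is 3.

Since 3 < 4, A is not diagonalizable.

algebraic multiplicity 4, geometric multiplicity 3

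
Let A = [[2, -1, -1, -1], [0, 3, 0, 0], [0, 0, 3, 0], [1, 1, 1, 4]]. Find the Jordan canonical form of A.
The characteristic polynomial is det(xI - A) = (x - 3)^4, so the eigenvalues are 3 (algebraic multiplicity 4).

For λ = 3: rank(A - 3I) = 1, rank((A - 3I)^2) = 0. The eigenspace has dimension 4 - 1 = 3, so there are 3 Jordan blocks; the rank sequence gives block sizes [2, 1, 1].

Assembling the blocks gives the Jordan form J above.

J = [[3, 1, 0, 0], [0, 3, 0, 0], [0, 0, 3, 0], [0, 0, 0, 3]]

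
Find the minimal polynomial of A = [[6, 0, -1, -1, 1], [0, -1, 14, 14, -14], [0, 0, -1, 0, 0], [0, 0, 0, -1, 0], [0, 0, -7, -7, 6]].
The characteristic polynomial factors as (x - 6)^2(x + 1)^3. The minimal polynomial is ∏(x - λ)^{k_λ} where k_λ is the size of the largest Jordan block at λ.

For λ = -1: rank(A + I) = 2, and the largest Jordan block has size 1 (the smallest k with rank((A + I)^k) = rank((A + I)^(k+1))).
For λ = 6: rank(A - 6I) = 4, and the largest Jordan block has size 2 (the smallest k with rank((A - 6I)^k) = rank((A - 6I)^(k+1))).

So m_A(x) = (x - 6)^2(x + 1).

m_A(x) = (x - 6)^2(x + 1)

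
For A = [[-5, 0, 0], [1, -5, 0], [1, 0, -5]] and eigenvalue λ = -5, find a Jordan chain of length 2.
v_1 = [[1, 0, -1]]^T, v_2 = [[0, 1, 1]]^T

We seek v_1 ∈ ker((A + 5I)^2) \ ker(A + 5I), then set v_{i+1} = (A + 5I) v_i.

One such chain is v_1 = [[1, 0, -1]]^T, v_2 = [[0, 1, 1]]^T. Check: (A + 5I) v_2 = [[0, 0, 0]]^T = 0.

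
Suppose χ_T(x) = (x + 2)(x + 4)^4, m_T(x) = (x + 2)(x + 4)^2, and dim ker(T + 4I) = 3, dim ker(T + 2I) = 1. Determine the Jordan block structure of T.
Jordan blocks: (-4, 2), (-4, 1), (-4, 1), (-2, 1)

λ = -4: algebraic multiplicity 4 (exponent in χ_T), largest block size 2 (exponent in m_T), 3 blocks (geometric multiplicity). These force block sizes [2, 1, 1].
λ = -2: algebraic multiplicity 1 (exponent in χ_T), largest block size 1 (exponent in m_T), 1 block (geometric multiplicity). This forces block sizes [1].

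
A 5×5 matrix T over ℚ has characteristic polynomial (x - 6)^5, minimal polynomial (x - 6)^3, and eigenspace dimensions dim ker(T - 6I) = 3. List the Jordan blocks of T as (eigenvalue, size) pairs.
Jordan blocks: (6, 3), (6, 1), (6, 1)

λ = 6: algebraic multiplicity 5 (exponent in χ_T), largest block size 3 (exponent in m_T), 3 blocks (geometric multiplicity). These force block sizes [3, 1, 1].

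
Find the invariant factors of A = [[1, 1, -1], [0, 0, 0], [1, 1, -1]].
The Jordan structure of A has elementary divisors x^2, x. Arranging the block sizes at each eigenvalue in decreasing order and taking row products gives the invariant factors.

Invariant factors (smallest first, each dividing the next): x, x^2.

Check: the last factor x^2 is the minimal polynomial, and the product x^3 is the characteristic polynomial.

x, x^2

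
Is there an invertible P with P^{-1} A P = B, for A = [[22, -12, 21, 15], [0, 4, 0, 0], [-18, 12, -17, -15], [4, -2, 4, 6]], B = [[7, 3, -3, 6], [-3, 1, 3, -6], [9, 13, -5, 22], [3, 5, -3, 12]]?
Yes.

Two matrices over a field are similar if and only if they have the same invariant factors.

Both A and B have characteristic polynomial (x - 6)(x - 4)^2(x - 1) and minimal polynomial (x - 6)(x - 4)(x - 1). Computing further, both have invariant factors x - 4, (x - 6)(x - 4)(x - 1). Hence A and B are similar.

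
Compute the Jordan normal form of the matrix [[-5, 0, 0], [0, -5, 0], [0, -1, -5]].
J = [[-5, 1, 0], [0, -5, 0], [0, 0, -5]]

The characteristic polynomial is det(xI - A) = (x + 5)^3, so the eigenvalues are -5 (algebraic multiplicity 3).

For λ = -5: rank(A + 5I) = 1, rank((A + 5I)^2) = 0. The eigenspace has dimension 3 - 1 = 2, so there are 2 Jordan blocks; the rank sequence gives block sizes [2, 1].

Assembling the blocks gives the Jordan form J above.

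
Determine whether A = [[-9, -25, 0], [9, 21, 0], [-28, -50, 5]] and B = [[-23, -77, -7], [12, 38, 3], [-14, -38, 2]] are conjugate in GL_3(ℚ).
Yes.

Two matrices over a field are similar if and only if they have the same invariant factors.

Both A and B have characteristic polynomial (x - 6)^2(x - 5) and minimal polynomial (x - 6)^2(x - 5). Computing further, both have invariant factors (x - 6)^2(x - 5). Hence A and B are similar.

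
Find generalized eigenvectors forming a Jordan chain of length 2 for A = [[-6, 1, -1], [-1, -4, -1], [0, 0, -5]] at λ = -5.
v_1 = [[1, 1, -1]]^T, v_2 = [[1, 1, 0]]^T

We seek v_1 ∈ ker((A + 5I)^2) \ ker(A + 5I), then set v_{i+1} = (A + 5I) v_i.

One such chain is v_1 = [[1, 1, -1]]^T, v_2 = [[1, 1, 0]]^T. Check: (A + 5I) v_2 = [[0, 0, 0]]^T = 0.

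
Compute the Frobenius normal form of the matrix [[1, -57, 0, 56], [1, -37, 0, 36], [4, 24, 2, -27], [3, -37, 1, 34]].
R = [[0, 0, 0, 20], [1, 0, 0, 36], [0, 1, 0, 17], [0, 0, 1, 0]]

The invariant factors of A (the non-unit diagonal entries of the Smith normal form of xI - A over ℚ[x]) are (x - 5)(x + 1)(x + 2)^2, each dividing the next. The characteristic polynomial is their product, (x - 5)(x + 1)(x + 2)^2.

The rational canonical form is the block-diagonal matrix of companion matrices C(f_i):
R = [[0, 0, 0, 20], [1, 0, 0, 36], [0, 1, 0, 17], [0, 0, 1, 0]].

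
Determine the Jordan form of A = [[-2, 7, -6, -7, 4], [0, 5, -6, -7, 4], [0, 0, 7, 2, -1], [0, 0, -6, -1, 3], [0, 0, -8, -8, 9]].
The characteristic polynomial is det(xI - A) = (x - 5)^4(x + 2), so the eigenvalues are -2 (algebraic multiplicity 1), 5 (algebraic multiplicity 4).

For λ = -2: algebraic multiplicity 1 gives one 1×1 block.

For λ = 5: rank(A - 5I) = 3, rank((A - 5I)^2) = 2, rank((A - 5I)^3) = 1. The eigenspace has dimension 5 - 3 = 2, so there are 2 Jordan blocks; the rank sequence gives block sizes [3, 1].

Assembling the blocks gives the Jordan form J above.

J = [[-2, 0, 0, 0, 0], [0, 5, 1, 0, 0], [0, 0, 5, 1, 0], [0, 0, 0, 5, 0], [0, 0, 0, 0, 5]]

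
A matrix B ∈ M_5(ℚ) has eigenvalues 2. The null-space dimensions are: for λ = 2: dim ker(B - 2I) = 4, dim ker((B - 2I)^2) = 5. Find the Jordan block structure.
λ = 2: successive nullity increments [4, 1] count blocks of size ≥ k; block sizes are [2, 1, 1, 1].

Jordan blocks: (2, 2), (2, 1), (2, 1), (2, 1)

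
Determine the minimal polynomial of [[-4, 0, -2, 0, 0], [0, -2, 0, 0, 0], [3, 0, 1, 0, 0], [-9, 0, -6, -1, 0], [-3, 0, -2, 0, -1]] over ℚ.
The characteristic polynomial factors as (x + 1)^3(x + 2)^2. The minimal polynomial is ∏(x - λ)^{k_λ} where k_λ is the size of the largest Jordan block at λ.

For λ = -2: rank(A + 2I) = 3, and the largest Jordan block has size 1 (the smallest k with rank((A + 2I)^k) = rank((A + 2I)^(k+1))).
For λ = -1: rank(A + I) = 2, and the largest Jordan block has size 1 (the smallest k with rank((A + I)^k) = rank((A + I)^(k+1))).

So m_A(x) = (x + 1)(x + 2).

m_A(x) = (x + 1)(x + 2)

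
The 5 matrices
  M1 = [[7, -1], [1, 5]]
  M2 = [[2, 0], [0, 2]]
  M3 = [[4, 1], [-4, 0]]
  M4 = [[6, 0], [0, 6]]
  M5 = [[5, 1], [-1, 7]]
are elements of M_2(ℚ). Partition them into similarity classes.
4 classes: {M1, M5}, {M2}, {M3}, {M4}

Characteristic polynomials: χ_{M1} = (x - 6)^2, χ_{M2} = (x - 2)^2, χ_{M3} = (x - 2)^2, χ_{M4} = (x - 6)^2, χ_{M5} = (x - 6)^2.

{M1, M5}: invariant factors (x - 6)^2.

{M2}: invariant factors x - 2, x - 2.

{M3}: invariant factors (x - 2)^2.

{M4}: invariant factors x - 6, x - 6.

Matrices are similar if and only if their invariant-factor lists agree; the partition into similarity classes is {M1, M5}, {M2}, {M3}, {M4}.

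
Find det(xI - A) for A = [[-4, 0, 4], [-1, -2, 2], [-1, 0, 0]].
xI - A = [[x + 4, 0, -4], [1, x + 2, -2], [1, 0, x]].

Expanding det(xI - A) along the first row:
det(xI - A) = + (x + 4)·det([[x + 2, -2], [0, x]]) - (0)·det([[1, -2], [1, x]]) + (-4)·det([[1, x + 2], [1, 0]]).

Evaluating gives χ_A(x) = x^3 + 6x^2 + 12x + 8 = (x + 2)^3.

χ_A(x) = (x + 2)^3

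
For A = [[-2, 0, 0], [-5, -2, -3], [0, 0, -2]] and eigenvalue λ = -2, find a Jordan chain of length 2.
v_1 = [[-2, 2, 3]]^T, v_2 = [[0, 1, 0]]^T

We seek v_1 ∈ ker((A + 2I)^2) \ ker(A + 2I), then set v_{i+1} = (A + 2I) v_i.

One such chain is v_1 = [[-2, 2, 3]]^T, v_2 = [[0, 1, 0]]^T. Check: (A + 2I) v_2 = [[0, 0, 0]]^T = 0.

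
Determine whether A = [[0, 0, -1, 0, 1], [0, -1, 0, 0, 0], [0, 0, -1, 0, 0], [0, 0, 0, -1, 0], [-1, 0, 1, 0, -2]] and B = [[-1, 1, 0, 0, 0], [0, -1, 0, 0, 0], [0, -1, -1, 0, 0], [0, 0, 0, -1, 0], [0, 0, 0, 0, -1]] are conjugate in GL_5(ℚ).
Two matrices over a field are similar if and only if they have the same invariant factors.

Both A and B have characteristic polynomial (x + 1)^5 and minimal polynomial (x + 1)^2. Computing further, both have invariant factors x + 1, x + 1, x + 1, (x + 1)^2. Hence A and B are similar.

Yes.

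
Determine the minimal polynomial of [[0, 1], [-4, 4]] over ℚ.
The characteristic polynomial factors as (x - 2)^2. The minimal polynomial is ∏(x - λ)^{k_λ} where k_λ is the size of the largest Jordan block at λ.

For λ = 2: rank(A - 2I) = 1, and the largest Jordan block has size 2 (the smallest k with rank((A - 2I)^k) = rank((A - 2I)^(k+1))).

So m_A(x) = (x - 2)^2.

m_A(x) = (x - 2)^2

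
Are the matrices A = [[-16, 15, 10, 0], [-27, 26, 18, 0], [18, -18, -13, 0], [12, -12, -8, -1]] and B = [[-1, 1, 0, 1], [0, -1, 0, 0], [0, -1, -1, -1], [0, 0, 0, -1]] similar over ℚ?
Two matrices over a field are similar if and only if they have the same invariant factors.

Both A and B have characteristic polynomial (x + 1)^4 and minimal polynomial (x + 1)^2. Computing further, both have invariant factors x + 1, x + 1, (x + 1)^2. Hence A and B are similar.

Yes.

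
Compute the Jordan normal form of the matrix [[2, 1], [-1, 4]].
The characteristic polynomial is det(xI - A) = (x - 3)^2, so the eigenvalues are 3 (algebraic multiplicity 2).

For λ = 3: rank(A - 3I) = 1, rank((A - 3I)^2) = 0. The eigenspace has dimension 2 - 1 = 1, so there is 1 Jordan block; the rank sequence gives block sizes [2].

Assembling the blocks gives the Jordan form J above.

J = [[3, 1], [0, 3]]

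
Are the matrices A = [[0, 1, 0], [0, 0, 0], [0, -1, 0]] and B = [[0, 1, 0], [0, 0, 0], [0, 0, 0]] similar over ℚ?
Yes.

Two matrices over a field are similar if and only if they have the same invariant factors.

Both A and B have characteristic polynomial x^3 and minimal polynomial x^2. Computing further, both have invariant factors x, x^2. Hence A and B are similar.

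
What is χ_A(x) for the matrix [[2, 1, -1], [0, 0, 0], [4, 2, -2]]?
χ_A(x) = x^3

xI - A = [[x - 2, -1, 1], [0, x, 0], [-4, -2, x + 2]].

Expanding det(xI - A) along the first row:
det(xI - A) = + (x - 2)·det([[x, 0], [-2, x + 2]]) - (-1)·det([[0, 0], [-4, x + 2]]) + (1)·det([[0, x], [-4, -2]]).

Evaluating gives χ_A(x) = x^3.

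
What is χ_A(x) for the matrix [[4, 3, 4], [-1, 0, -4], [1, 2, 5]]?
xI - A = [[x - 4, -3, -4], [1, x, 4], [-1, -2, x - 5]].

Expanding det(xI - A) along the first row:
det(xI - A) = + (x - 4)·det([[x, 4], [-2, x - 5]]) - (-3)·det([[1, 4], [-1, x - 5]]) + (-4)·det([[1, x], [-1, -2]]).

Evaluating gives χ_A(x) = x^3 - 9x^2 + 27x - 27 = (x - 3)^3.

χ_A(x) = (x - 3)^3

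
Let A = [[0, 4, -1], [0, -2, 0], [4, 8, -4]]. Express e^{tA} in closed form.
e^{tA} = [[(2*t + 1)*e^{-2*t}, 4*t*e^{-2*t}, -t*e^{-2*t}], [0, e^{-2*t}, 0], [4*t*e^{-2*t}, 8*t*e^{-2*t}, (1 - 2*t)*e^{-2*t}]]

A has Jordan form J = [[-2, 1, 0], [0, -2, 0], [0, 0, -2]] with A = PJP^{-1}, so e^{tA} = P e^{tJ} P^{-1}.

For a Jordan block J_k(λ), e^{tJ_k(λ)} = e^{λt} · (I + tN + t^2 N^2/2! + ... + t^{k-1} N^{k-1}/(k-1)!) where N is the nilpotent superdiagonal part.

Assembling the blocks and conjugating back gives the entries of e^{tA} as shown above.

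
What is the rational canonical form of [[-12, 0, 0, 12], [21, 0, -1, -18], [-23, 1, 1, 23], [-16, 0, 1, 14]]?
The invariant factors of A (the non-unit diagonal entries of the Smith normal form of xI - A over ℚ[x]) are (x - 3)(x^3 + 4x + 4), each dividing the next. The characteristic polynomial is their product, (x - 3)(x^3 + 4x + 4).

The rational canonical form is the block-diagonal matrix of companion matrices C(f_i):
R = [[0, 0, 0, 12], [1, 0, 0, 8], [0, 1, 0, -4], [0, 0, 1, 3]].

Note the characteristic polynomial does not split into linear factors over ℚ, so A has no Jordan form over ℚ; the rational canonical form exists over any field.

R = [[0, 0, 0, 12], [1, 0, 0, 8], [0, 1, 0, -4], [0, 0, 1, 3]]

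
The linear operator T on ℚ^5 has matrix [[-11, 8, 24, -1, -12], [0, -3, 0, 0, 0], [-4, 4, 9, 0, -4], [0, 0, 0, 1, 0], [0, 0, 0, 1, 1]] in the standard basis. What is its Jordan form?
J = [[-3, 0, 0, 0, 0], [0, -3, 0, 0, 0], [0, 0, 1, 1, 0], [0, 0, 0, 1, 0], [0, 0, 0, 0, 1]]

The characteristic polynomial is det(xI - A) = (x - 1)^3(x + 3)^2, so the eigenvalues are -3 (algebraic multiplicity 2), 1 (algebraic multiplicity 3).

For λ = -3: rank(A + 3I) = 3. The eigenspace has dimension 5 - 3 = 2, so there are 2 Jordan blocks; the rank sequence gives block sizes [1, 1].

For λ = 1: rank(A - I) = 3, rank((A - I)^2) = 2. The eigenspace has dimension 5 - 3 = 2, so there are 2 Jordan blocks; the rank sequence gives block sizes [2, 1].

Assembling the blocks gives the Jordan form J above.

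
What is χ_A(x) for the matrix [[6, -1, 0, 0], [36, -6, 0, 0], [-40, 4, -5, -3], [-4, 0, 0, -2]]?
xI - A = [[x - 6, 1, 0, 0], [-36, x + 6, 0, 0], [40, -4, x + 5, 3], [4, 0, 0, x + 2]].

Expanding det(xI - A) along the first row:
det(xI - A) = + (x - 6)·det([[x + 6, 0, 0], [-4, x + 5, 3], [0, 0, x + 2]]) - (1)·det([[-36, 0, 0], [40, x + 5, 3], [4, 0, x + 2]]) + (0)·det([[-36, x + 6, 0], [40, -4, 3], [4, 0, x + 2]]) - (0)·det([[-36, x + 6, 0], [40, -4, x + 5], [4, 0, 0]]).

Evaluating gives χ_A(x) = x^4 + 7x^3 + 10x^2 = x^2(x + 2)(x + 5).

χ_A(x) = x^2(x + 2)(x + 5)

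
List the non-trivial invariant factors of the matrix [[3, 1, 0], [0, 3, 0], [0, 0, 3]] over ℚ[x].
x - 3, (x - 3)^2

The Jordan structure of A has elementary divisors (x - 3)^2, (x - 3). Arranging the block sizes at each eigenvalue in decreasing order and taking row products gives the invariant factors.

Invariant factors (smallest first, each dividing the next): x - 3, (x - 3)^2.

Check: the last factor (x - 3)^2 is the minimal polynomial, and the product (x - 3)^3 is the characteristic polynomial.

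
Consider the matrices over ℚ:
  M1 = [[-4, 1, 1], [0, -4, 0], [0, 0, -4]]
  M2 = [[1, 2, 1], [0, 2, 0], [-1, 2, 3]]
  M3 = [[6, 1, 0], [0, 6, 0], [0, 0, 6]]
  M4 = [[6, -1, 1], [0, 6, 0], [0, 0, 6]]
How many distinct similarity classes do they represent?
3 classes: {M1}, {M2}, {M3, M4}

Characteristic polynomials: χ_{M1} = (x + 4)^3, χ_{M2} = (x - 2)^3, χ_{M3} = (x - 6)^3, χ_{M4} = (x - 6)^3.

{M1}: invariant factors x + 4, (x + 4)^2.

{M2}: invariant factors x - 2, (x - 2)^2.

{M3, M4}: invariant factors x - 6, (x - 6)^2.

Matrices are similar if and only if their invariant-factor lists agree; the partition into similarity classes is {M1}, {M2}, {M3, M4}.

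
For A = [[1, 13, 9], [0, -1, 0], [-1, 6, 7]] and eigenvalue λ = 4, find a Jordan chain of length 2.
We seek v_1 ∈ ker((A - 4I)^2) \ ker(A - 4I), then set v_{i+1} = (A - 4I) v_i.

One such chain is v_1 = [[2, 0, 1]]^T, v_2 = [[3, 0, 1]]^T. Check: (A - 4I) v_2 = [[0, 0, 0]]^T = 0.

v_1 = [[2, 0, 1]]^T, v_2 = [[3, 0, 1]]^T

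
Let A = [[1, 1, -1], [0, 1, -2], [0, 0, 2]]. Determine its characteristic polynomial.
xI - A = [[x - 1, -1, 1], [0, x - 1, 2], [0, 0, x - 2]].

Expanding det(xI - A) along the first row:
det(xI - A) = + (x - 1)·det([[x - 1, 2], [0, x - 2]]) - (-1)·det([[0, 2], [0, x - 2]]) + (1)·det([[0, x - 1], [0, 0]]).

Evaluating gives χ_A(x) = x^3 - 4x^2 + 5x - 2 = (x - 2)(x - 1)^2.

χ_A(x) = (x - 2)(x - 1)^2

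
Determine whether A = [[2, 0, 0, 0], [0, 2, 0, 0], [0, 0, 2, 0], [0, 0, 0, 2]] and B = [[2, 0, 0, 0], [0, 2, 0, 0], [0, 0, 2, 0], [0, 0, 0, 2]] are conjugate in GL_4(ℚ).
Two matrices over a field are similar if and only if they have the same invariant factors.

Both A and B have characteristic polynomial (x - 2)^4 and minimal polynomial x - 2. Computing further, both have invariant factors x - 2, x - 2, x - 2, x - 2. Hence A and B are similar.

Yes.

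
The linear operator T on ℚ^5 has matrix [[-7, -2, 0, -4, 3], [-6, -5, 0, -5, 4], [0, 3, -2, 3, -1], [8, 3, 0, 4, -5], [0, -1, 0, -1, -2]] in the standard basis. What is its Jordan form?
The characteristic polynomial is det(xI - A) = (x + 2)^3(x + 3)^2, so the eigenvalues are -3 (algebraic multiplicity 2), -2 (algebraic multiplicity 3).

For λ = -3: rank(A + 3I) = 4, rank((A + 3I)^2) = 3. The eigenspace has dimension 5 - 4 = 1, so there is 1 Jordan block; the rank sequence gives block sizes [2].

For λ = -2: rank(A + 2I) = 4, rank((A + 2I)^2) = 3, rank((A + 2I)^3) = 2. The eigenspace has dimension 5 - 4 = 1, so there is 1 Jordan block; the rank sequence gives block sizes [3].

Assembling the blocks gives the Jordan form J above.

J = [[-3, 1, 0, 0, 0], [0, -3, 0, 0, 0], [0, 0, -2, 1, 0], [0, 0, 0, -2, 1], [0, 0, 0, 0, -2]]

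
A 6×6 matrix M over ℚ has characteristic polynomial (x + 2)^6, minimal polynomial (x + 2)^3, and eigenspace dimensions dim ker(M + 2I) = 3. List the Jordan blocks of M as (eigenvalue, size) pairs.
Jordan blocks: (-2, 3), (-2, 2), (-2, 1)

λ = -2: algebraic multiplicity 6 (exponent in χ_M), largest block size 3 (exponent in m_M), 3 blocks (geometric multiplicity). These force block sizes [3, 2, 1].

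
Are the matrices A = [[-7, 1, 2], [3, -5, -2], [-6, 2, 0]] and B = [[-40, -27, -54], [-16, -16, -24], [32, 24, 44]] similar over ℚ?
Two matrices over a field are similar if and only if they have the same invariant factors.

Both A and B have characteristic polynomial (x + 4)^3 and minimal polynomial (x + 4)^2. Computing further, both have invariant factors x + 4, (x + 4)^2. Hence A and B are similar.

Yes.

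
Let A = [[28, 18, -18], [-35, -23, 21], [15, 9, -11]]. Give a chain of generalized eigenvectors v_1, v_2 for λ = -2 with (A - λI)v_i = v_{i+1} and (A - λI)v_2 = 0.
v_1 = [[-4, 5, -2]]^T, v_2 = [[6, -7, 3]]^T

We seek v_1 ∈ ker((A + 2I)^2) \ ker(A + 2I), then set v_{i+1} = (A + 2I) v_i.

One such chain is v_1 = [[-4, 5, -2]]^T, v_2 = [[6, -7, 3]]^T. Check: (A + 2I) v_2 = [[0, 0, 0]]^T = 0.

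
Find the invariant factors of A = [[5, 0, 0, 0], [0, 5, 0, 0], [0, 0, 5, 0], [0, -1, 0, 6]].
The Jordan structure of A has elementary divisors (x - 5), (x - 5), (x - 5), (x - 6). Arranging the block sizes at each eigenvalue in decreasing order and taking row products gives the invariant factors.

Invariant factors (smallest first, each dividing the next): x - 5, x - 5, (x - 6)(x - 5).

Check: the last factor (x - 6)(x - 5) is the minimal polynomial, and the product (x - 6)(x - 5)^3 is the characteristic polynomial.

x - 5, x - 5, (x - 6)(x - 5)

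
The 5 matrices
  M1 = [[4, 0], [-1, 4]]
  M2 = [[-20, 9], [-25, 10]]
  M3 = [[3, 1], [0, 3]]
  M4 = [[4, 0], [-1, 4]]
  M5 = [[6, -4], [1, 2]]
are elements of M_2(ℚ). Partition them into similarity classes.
3 classes: {M1, M4, M5}, {M2}, {M3}

Characteristic polynomials: χ_{M1} = (x - 4)^2, χ_{M2} = (x + 5)^2, χ_{M3} = (x - 3)^2, χ_{M4} = (x - 4)^2, χ_{M5} = (x - 4)^2.

{M1, M4, M5}: invariant factors (x - 4)^2.

{M2}: invariant factors (x + 5)^2.

{M3}: invariant factors (x - 3)^2.

Matrices are similar if and only if their invariant-factor lists agree; the partition into similarity classes is {M1, M4, M5}, {M2}, {M3}.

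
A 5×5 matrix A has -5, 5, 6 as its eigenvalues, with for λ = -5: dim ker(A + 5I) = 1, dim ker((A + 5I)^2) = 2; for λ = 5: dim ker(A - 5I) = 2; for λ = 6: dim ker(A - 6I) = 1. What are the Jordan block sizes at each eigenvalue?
Jordan blocks: (-5, 2), (5, 1), (5, 1), (6, 1)

λ = -5: successive nullity increments [1, 1] count blocks of size ≥ k; block sizes are [2].
λ = 5: successive nullity increments [2] count blocks of size ≥ k; block sizes are [1, 1].
λ = 6: successive nullity increments [1] count blocks of size ≥ k; block sizes are [1].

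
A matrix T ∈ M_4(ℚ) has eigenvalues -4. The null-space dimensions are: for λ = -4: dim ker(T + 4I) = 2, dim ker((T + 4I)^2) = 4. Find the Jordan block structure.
Jordan blocks: (-4, 2), (-4, 2)

λ = -4: successive nullity increments [2, 2] count blocks of size ≥ k; block sizes are [2, 2].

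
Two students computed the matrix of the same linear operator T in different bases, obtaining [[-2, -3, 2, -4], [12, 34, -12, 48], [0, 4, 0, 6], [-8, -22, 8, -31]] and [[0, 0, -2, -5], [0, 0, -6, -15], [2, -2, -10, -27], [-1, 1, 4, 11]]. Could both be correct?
Two matrices over a field are similar if and only if they have the same invariant factors.

Both A and B have characteristic polynomial x^3(x - 1) and minimal polynomial x^2(x - 1). Computing further, both have invariant factors x, x^2(x - 1). Hence A and B are similar.

Yes.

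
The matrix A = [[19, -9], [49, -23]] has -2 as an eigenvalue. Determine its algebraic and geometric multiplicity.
algebraic multiplicity 2, geometric multiplicity 1

The characteristic polynomial is (x + 2)^2, so the factor x + 2 appears with exponent 2: the algebraic multiplicity is 2.

rank(A + 2I) = 1, so the eigenspace has dimension 2 - 1 = 1: the geometric multiplicity is 1.

Since 1 < 2, A is not diagonalizable.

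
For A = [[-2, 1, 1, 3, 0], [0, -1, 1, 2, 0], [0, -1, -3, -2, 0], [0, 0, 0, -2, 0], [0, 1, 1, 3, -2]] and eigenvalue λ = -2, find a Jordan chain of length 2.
v_1 = [[0, 1, 0, 0, 0]]^T, v_2 = [[1, 1, -1, 0, 1]]^T

We seek v_1 ∈ ker((A + 2I)^2) \ ker(A + 2I), then set v_{i+1} = (A + 2I) v_i.

One such chain is v_1 = [[0, 1, 0, 0, 0]]^T, v_2 = [[1, 1, -1, 0, 1]]^T. Check: (A + 2I) v_2 = [[0, 0, 0, 0, 0]]^T = 0.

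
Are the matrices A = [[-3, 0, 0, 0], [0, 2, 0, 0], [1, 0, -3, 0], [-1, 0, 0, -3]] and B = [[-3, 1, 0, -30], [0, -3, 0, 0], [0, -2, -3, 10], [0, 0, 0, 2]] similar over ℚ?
Two matrices over a field are similar if and only if they have the same invariant factors.

Both A and B have characteristic polynomial (x - 2)(x + 3)^3 and minimal polynomial (x - 2)(x + 3)^2. Computing further, both have invariant factors x + 3, (x - 2)(x + 3)^2. Hence A and B are similar.

Yes.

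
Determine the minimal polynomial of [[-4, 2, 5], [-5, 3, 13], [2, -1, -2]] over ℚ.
m_A(x) = (x + 1)^3

The characteristic polynomial factors as (x + 1)^3. The minimal polynomial is ∏(x - λ)^{k_λ} where k_λ is the size of the largest Jordan block at λ.

For λ = -1: rank(A + I) = 2, and the largest Jordan block has size 3 (the smallest k with rank((A + I)^k) = rank((A + I)^(k+1))).

So m_A(x) = (x + 1)^3.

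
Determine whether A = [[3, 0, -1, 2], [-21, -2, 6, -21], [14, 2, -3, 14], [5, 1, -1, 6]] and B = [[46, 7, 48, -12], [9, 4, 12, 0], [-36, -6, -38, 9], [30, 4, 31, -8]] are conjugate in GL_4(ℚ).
Yes.

Two matrices over a field are similar if and only if they have the same invariant factors.

Both A and B have characteristic polynomial (x - 1)^4 and minimal polynomial (x - 1)^2. Computing further, both have invariant factors (x - 1)^2, (x - 1)^2. Hence A and B are similar.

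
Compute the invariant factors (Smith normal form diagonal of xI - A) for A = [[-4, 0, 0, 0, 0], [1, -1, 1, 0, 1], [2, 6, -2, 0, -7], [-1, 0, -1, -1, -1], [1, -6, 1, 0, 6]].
x + 1, (x - 5)(x + 1)^2(x + 4)

The Jordan structure of A has elementary divisors (x + 4), (x + 1)^2, (x + 1), (x - 5). Arranging the block sizes at each eigenvalue in decreasing order and taking row products gives the invariant factors.

Invariant factors (smallest first, each dividing the next): x + 1, (x - 5)(x + 1)^2(x + 4).

Check: the last factor (x - 5)(x + 1)^2(x + 4) is the minimal polynomial, and the product (x - 5)(x + 1)^3(x + 4) is the characteristic polynomial.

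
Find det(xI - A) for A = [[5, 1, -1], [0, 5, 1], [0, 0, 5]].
χ_A(x) = (x - 5)^3

xI - A = [[x - 5, -1, 1], [0, x - 5, -1], [0, 0, x - 5]].

Expanding det(xI - A) along the first row:
det(xI - A) = + (x - 5)·det([[x - 5, -1], [0, x - 5]]) - (-1)·det([[0, -1], [0, x - 5]]) + (1)·det([[0, x - 5], [0, 0]]).

Evaluating gives χ_A(x) = x^3 - 15x^2 + 75x - 125 = (x - 5)^3.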